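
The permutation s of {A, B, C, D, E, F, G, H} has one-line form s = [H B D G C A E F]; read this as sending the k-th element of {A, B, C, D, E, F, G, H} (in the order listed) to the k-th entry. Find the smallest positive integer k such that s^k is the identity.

12

Decomposing into disjoint cycles gives cycle lengths 4, 3, 1.
The order is lcm(4, 3) = 12.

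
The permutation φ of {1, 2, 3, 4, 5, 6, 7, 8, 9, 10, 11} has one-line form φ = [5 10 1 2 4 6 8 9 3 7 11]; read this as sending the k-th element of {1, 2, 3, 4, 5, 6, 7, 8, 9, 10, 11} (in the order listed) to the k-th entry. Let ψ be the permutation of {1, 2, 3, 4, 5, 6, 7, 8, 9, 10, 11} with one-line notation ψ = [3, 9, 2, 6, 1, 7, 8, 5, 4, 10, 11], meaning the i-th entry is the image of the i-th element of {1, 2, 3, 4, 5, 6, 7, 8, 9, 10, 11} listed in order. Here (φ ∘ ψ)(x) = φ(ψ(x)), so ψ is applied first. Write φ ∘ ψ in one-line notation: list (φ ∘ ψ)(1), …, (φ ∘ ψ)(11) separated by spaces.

1 3 10 6 5 8 9 4 2 7 11

(φ ∘ ψ)(x) = φ(ψ(x)). Computing each image: φ(ψ(1)) = φ(3) = 1, φ(ψ(2)) = φ(9) = 3, φ(ψ(3)) = φ(2) = 10, φ(ψ(4)) = φ(6) = 6, φ(ψ(5)) = φ(1) = 5, φ(ψ(6)) = φ(7) = 8, φ(ψ(7)) = φ(8) = 9, φ(ψ(8)) = φ(5) = 4, φ(ψ(9)) = φ(4) = 2, φ(ψ(10)) = φ(10) = 7, φ(ψ(11)) = φ(11) = 11.
Hence φ ∘ ψ = [1 3 10 6 5 8 9 4 2 7 11].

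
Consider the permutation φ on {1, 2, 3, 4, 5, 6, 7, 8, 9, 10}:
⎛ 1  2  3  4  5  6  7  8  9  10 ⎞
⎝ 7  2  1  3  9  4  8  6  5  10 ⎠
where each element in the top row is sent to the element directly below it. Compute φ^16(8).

Tracing 8 → 6 → … returns to 8 after 6 steps, so 8 lies in a 6-cycle (1, 7, 8, 6, 4, 3).
On a 6-cycle, φ^6 is the identity, so φ^16 = φ^4 there (16 ≡ 4 mod 6).
Stepping 4 places around the cycle: 8 → 6 → 4 → 3 → 1.

1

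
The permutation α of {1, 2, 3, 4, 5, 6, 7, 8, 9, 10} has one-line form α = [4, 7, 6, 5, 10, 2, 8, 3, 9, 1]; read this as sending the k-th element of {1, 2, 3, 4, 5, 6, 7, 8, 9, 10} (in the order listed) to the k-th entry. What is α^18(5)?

1

Tracing 5 → 10 → … returns to 5 after 4 steps, so 5 lies in a 4-cycle (1, 4, 5, 10).
On a 4-cycle, α^4 is the identity, so α^18 = α^2 there (18 ≡ 2 mod 4).
Stepping 2 places around the cycle: 5 → 10 → 1.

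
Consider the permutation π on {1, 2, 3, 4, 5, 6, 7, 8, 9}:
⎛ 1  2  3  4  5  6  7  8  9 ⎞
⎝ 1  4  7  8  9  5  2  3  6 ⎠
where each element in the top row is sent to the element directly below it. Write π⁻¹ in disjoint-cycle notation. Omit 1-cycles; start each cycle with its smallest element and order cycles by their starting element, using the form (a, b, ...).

(2, 7, 3, 8, 4)(5, 6, 9)

First write π in disjoint cycles: (2, 4, 8, 3, 7)(5, 9, 6).
Reversing each cycle (and rotating so the smallest element leads) gives π⁻¹ = (2, 7, 3, 8, 4)(5, 6, 9).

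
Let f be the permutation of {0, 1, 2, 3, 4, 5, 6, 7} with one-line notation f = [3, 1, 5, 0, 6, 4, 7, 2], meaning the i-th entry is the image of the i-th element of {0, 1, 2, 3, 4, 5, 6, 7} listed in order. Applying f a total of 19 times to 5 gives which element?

Tracing 5 → 4 → … returns to 5 after 5 steps, so 5 lies in a 5-cycle (2, 5, 4, 6, 7).
Since the cycle has length 5, f^19 acts on it the same as f^4 (19 mod 5 = 4).
Stepping 4 places around the cycle: 5 → 4 → 6 → 7 → 2.

2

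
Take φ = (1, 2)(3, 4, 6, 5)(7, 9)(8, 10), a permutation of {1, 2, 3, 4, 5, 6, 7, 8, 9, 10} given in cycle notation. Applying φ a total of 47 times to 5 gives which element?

5 lies in the 4-cycle (3, 4, 6, 5).
On a 4-cycle, φ^4 is the identity, so φ^47 = φ^3 there (47 ≡ 3 mod 4).
Advancing 3 steps from 5: 5 → 3 → 4 → 6.

6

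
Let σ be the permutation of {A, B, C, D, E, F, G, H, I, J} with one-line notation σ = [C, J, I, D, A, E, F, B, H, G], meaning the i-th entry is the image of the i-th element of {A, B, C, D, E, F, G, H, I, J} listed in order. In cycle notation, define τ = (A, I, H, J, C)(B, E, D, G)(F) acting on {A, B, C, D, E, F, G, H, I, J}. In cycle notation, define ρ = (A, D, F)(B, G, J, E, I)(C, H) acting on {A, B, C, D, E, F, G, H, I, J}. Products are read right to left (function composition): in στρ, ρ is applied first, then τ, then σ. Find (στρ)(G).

Apply the permutations in order: ρ(G) = J, then τ(J) = C, then σ(C) = I. So (στρ)(G) = I.

I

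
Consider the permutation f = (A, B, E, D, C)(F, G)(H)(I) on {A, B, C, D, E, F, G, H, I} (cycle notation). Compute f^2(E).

E lies in the 5-cycle (A, B, E, D, C).
Advancing 2 steps from E: E → D → C.

C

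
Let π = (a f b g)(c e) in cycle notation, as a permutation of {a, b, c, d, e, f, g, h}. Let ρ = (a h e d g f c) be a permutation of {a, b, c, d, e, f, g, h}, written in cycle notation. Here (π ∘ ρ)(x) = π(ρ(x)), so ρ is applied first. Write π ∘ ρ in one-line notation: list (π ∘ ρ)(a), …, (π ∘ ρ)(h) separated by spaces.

h g f a d e b c

For each element, apply ρ then π: a → h → h; b → b → g; c → a → f; d → g → a; e → d → d; f → c → e; g → f → b; h → e → c.
Collecting the images, π ∘ ρ = [h g f a d e b c].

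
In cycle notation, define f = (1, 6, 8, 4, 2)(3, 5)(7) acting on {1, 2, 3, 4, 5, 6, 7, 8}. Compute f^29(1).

1 lies in the 5-cycle (1, 6, 8, 4, 2).
Powers repeat with period 5 on this cycle, and 29 mod 5 = 4, so f^29(1) = f^4(1).
Advancing 4 steps from 1: 1 → 6 → 8 → 4 → 2.

2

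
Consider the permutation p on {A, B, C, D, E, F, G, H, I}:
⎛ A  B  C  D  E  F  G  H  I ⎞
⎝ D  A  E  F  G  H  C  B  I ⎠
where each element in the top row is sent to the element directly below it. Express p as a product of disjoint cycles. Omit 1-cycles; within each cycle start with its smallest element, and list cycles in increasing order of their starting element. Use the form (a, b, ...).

(A, D, F, H, B)(C, E, G)

From A: A → D → F → H → B → A, closing the cycle (A, D, F, H, B).
Continuing from each remaining unvisited element yields (A, D, F, H, B)(C, E, G).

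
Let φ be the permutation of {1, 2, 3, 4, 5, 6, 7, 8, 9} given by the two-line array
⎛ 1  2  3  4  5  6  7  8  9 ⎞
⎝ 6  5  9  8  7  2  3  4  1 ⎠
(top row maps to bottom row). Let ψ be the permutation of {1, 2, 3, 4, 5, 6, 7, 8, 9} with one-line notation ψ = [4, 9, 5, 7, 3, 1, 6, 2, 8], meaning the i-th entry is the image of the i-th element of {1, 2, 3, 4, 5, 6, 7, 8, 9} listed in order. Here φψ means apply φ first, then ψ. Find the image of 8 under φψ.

7

(φψ)(8) = ψ(φ(8)). φ(8) = 4, then ψ(4) = 7. So (φψ)(8) = 7.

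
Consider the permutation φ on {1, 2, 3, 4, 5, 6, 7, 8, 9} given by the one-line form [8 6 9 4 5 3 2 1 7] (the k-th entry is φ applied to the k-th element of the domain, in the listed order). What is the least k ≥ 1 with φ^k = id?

10

Writing φ as disjoint cycles, the cycle lengths are 5, 2, 1, 1.
The order is lcm(5, 2) = 10.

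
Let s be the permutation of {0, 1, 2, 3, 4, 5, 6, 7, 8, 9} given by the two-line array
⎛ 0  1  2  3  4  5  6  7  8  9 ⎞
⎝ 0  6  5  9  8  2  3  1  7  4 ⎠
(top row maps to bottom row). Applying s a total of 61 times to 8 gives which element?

Tracing 8 → 7 → … returns to 8 after 7 steps, so 8 lies in a 7-cycle (1, 6, 3, 9, 4, 8, 7).
Powers repeat with period 7 on this cycle, and 61 mod 7 = 5, so s^61(8) = s^5(8).
Advancing 5 steps from 8: 8 → 7 → 1 → 6 → 3 → 9.

9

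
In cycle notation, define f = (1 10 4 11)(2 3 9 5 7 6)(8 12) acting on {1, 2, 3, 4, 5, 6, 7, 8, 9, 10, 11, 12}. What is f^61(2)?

3

2 lies in the 6-cycle (2 3 9 5 7 6).
Since the cycle has length 6, f^61 acts on it the same as f^1 (61 mod 6 = 1).
Advancing 1 step from 2: 2 → 3.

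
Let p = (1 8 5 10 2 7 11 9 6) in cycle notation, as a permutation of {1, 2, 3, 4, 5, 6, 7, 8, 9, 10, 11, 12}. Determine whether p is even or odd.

The cycle lengths are 9, 1, 1, 1.
A cycle of length ℓ contributes ℓ−1 transpositions, so p is a product of 8 transpositions — even.

even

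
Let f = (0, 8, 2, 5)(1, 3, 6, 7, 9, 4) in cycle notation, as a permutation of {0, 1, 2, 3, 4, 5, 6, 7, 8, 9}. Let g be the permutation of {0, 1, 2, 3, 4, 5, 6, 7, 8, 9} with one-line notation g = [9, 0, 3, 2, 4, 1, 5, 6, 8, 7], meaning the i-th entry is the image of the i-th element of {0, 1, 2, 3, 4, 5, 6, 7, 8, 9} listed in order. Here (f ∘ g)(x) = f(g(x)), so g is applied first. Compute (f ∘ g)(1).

8

g(1) = 0, then f(0) = 8; composing gives (f ∘ g)(1) = 8.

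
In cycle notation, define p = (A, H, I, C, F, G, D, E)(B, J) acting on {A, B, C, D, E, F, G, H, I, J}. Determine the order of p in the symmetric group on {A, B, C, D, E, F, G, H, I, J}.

8

The disjoint cycles have lengths 8, 2.
Since disjoint cycles commute, ord(p) = lcm(8, 2) = 8.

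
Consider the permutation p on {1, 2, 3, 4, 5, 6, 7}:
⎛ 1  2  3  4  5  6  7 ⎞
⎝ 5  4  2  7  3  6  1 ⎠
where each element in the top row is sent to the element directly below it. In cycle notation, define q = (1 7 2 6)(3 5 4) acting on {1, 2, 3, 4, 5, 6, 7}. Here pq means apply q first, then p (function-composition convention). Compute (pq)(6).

5

First apply q: q(6) = 1, then p(1) = 5. Thus (pq)(6) = 5.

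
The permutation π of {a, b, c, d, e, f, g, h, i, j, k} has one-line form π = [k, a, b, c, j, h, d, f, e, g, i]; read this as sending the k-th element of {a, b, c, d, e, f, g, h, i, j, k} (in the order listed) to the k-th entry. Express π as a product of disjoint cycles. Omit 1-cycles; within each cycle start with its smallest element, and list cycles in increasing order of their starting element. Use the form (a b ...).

Iterating π from a gives a → k → i → e → j → g → d → c → b → a; that is the 9-cycle (a k i e j g d c b).
Repeating from the next unused element and collecting all non-trivial cycles gives (a k i e j g d c b)(f h).

(a k i e j g d c b)(f h)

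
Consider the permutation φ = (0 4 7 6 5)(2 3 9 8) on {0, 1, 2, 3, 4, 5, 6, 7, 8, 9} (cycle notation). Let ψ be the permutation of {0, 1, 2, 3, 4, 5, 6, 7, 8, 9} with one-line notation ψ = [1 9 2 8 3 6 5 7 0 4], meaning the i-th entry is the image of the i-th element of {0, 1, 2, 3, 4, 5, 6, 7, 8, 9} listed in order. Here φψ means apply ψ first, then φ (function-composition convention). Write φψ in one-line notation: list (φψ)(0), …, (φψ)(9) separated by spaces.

Chase each element through ψ then φ: 0 → 1 → 1; 1 → 9 → 8; 2 → 2 → 3; 3 → 8 → 2; 4 → 3 → 9; 5 → 6 → 5; 6 → 5 → 0; 7 → 7 → 6; 8 → 0 → 4; 9 → 4 → 7.
Collecting the images, φψ = [1 8 3 2 9 5 0 6 4 7].

1 8 3 2 9 5 0 6 4 7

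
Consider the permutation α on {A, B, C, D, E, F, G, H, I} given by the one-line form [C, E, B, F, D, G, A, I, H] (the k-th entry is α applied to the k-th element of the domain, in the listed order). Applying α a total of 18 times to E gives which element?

Tracing E → D → … returns to E after 7 steps, so E lies in a 7-cycle (A C B E D F G).
Powers repeat with period 7 on this cycle, and 18 mod 7 = 4, so α^18(E) = α^4(E).
Stepping 4 places around the cycle: E → D → F → G → A.

A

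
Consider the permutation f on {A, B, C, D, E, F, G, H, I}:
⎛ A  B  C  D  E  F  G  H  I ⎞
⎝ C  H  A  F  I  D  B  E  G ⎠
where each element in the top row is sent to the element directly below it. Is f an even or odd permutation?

even

In disjoint-cycle form the cycle lengths are 5, 2, 2.
A cycle of length ℓ contributes ℓ−1 transpositions, so f is a product of 4 + 1 + 1 = 6 transpositions — even.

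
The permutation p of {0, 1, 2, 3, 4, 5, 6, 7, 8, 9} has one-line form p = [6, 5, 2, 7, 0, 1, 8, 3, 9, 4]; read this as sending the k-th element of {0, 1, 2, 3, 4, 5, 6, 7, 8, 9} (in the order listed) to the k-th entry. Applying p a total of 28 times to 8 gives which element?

0

Tracing 8 → 9 → … returns to 8 after 5 steps, so 8 lies in a 5-cycle (0 6 8 9 4).
Powers repeat with period 5 on this cycle, and 28 mod 5 = 3, so p^28(8) = p^3(8).
Stepping 3 places around the cycle: 8 → 9 → 4 → 0.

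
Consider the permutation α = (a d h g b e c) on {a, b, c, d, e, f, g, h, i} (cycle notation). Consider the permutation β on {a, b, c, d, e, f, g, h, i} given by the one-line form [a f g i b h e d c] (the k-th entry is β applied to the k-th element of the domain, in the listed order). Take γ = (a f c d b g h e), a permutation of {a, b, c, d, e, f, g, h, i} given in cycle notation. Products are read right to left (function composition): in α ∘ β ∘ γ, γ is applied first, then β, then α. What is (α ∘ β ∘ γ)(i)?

Apply the permutations in order: γ(i) = i, then β(i) = c, then α(c) = a. So (α ∘ β ∘ γ)(i) = a.

a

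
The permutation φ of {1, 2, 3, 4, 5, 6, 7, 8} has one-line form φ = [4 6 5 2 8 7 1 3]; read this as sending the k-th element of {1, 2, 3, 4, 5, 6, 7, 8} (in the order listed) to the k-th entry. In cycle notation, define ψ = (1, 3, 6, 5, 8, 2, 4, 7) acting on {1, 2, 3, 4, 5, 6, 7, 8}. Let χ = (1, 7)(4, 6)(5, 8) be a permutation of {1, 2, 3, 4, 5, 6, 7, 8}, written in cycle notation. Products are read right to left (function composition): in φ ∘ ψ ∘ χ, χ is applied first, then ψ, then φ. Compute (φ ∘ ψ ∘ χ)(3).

7

Chase 3: χ(3) = 3; ψ(3) = 6; φ(6) = 7. Hence (φ ∘ ψ ∘ χ)(3) = 7.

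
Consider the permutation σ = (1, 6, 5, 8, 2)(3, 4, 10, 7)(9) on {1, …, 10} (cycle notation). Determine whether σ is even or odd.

odd

The cycle lengths are 5, 4, 1.
A cycle is odd iff its length is even; σ has 1 even-length cycle, so sgn(σ) = (−1)^1 and σ is odd.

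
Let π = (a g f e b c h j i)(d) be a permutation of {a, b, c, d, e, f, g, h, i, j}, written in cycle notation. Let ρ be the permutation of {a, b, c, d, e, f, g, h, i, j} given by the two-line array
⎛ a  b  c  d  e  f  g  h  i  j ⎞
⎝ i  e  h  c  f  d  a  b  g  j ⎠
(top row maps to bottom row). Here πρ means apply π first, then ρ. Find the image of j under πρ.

g

(πρ)(j) = ρ(π(j)). π(j) = i, then ρ(i) = g. So (πρ)(j) = g.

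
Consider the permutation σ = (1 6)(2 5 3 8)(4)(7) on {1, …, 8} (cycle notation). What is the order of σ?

The cycle type of σ is (4, 2, 1, 1).
The order is lcm(4, 2) = 4.

4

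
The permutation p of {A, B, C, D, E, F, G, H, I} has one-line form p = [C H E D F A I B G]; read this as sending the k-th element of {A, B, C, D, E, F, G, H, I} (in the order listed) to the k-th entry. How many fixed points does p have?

The fixed points (elements with p(x) = x) are {D}, so there is 1.

1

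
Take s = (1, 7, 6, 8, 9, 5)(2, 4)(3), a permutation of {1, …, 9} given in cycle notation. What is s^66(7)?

7 lies in the 6-cycle (1, 7, 6, 8, 9, 5).
Since the cycle has length 6, s^66 acts on it the same as s^0 (66 mod 6 = 0).
So s^66(7) = 7.

7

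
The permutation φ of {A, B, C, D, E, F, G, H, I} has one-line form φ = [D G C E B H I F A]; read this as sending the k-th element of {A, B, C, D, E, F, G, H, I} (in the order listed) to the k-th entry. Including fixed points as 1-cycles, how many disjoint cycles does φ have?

3

The cycle decomposition is (A D E B G I)(C)(F H), which has 3 cycles (counting 1-cycles).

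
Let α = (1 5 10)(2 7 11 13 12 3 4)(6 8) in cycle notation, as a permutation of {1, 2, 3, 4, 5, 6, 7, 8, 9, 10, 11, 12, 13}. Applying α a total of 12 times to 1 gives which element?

1

1 lies in the 3-cycle (1 5 10).
On a 3-cycle, α^3 is the identity, so α^12 = α^0 there (12 ≡ 0 mod 3).
So α^12(1) = 1.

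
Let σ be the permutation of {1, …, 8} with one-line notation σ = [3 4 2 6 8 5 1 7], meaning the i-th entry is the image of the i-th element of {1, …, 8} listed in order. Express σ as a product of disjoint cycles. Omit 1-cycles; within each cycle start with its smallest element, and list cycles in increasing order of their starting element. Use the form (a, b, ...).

Iterating σ from 1 gives 1 → 3 → 2 → 4 → 6 → 5 → 8 → 7 → 1; that is the 8-cycle (1, 3, 2, 4, 6, 5, 8, 7).
Continuing from each remaining unvisited element yields (1, 3, 2, 4, 6, 5, 8, 7).

(1, 3, 2, 4, 6, 5, 8, 7)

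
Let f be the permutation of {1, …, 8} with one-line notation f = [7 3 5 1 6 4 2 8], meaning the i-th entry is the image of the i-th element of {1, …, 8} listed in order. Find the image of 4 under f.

4 is element number 4 of the domain, and entry number 4 of the one-line form is 1, so f(4) = 1.

1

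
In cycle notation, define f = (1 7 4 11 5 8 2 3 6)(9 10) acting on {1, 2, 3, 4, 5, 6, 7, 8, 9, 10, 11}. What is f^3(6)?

6 lies in the 9-cycle (1 7 4 11 5 8 2 3 6).
Advancing 3 steps from 6: 6 → 1 → 7 → 4.

4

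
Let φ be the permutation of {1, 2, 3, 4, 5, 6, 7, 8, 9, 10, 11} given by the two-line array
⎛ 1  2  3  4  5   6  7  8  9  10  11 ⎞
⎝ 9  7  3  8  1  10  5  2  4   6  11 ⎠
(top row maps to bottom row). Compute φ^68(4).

Tracing 4 → 8 → … returns to 4 after 7 steps, so 4 lies in a 7-cycle (1, 9, 4, 8, 2, 7, 5).
On a 7-cycle, φ^7 is the identity, so φ^68 = φ^5 there (68 ≡ 5 mod 7).
Advancing 5 steps from 4: 4 → 8 → 2 → 7 → 5 → 1.

1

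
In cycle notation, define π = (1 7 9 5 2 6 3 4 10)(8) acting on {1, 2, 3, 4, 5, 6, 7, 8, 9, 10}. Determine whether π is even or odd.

The cycle lengths are 9, 1.
A cycle of length ℓ contributes ℓ−1 transpositions, so π is a product of 8 transpositions — even.

even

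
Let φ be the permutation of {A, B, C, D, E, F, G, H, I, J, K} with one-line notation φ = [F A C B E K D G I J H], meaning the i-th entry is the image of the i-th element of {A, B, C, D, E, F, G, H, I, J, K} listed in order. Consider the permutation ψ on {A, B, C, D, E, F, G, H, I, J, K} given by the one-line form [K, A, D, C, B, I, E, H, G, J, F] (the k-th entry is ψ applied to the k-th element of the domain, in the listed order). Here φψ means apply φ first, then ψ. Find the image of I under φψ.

(φψ)(I) = ψ(φ(I)). φ(I) = I, then ψ(I) = G. So (φψ)(I) = G.

G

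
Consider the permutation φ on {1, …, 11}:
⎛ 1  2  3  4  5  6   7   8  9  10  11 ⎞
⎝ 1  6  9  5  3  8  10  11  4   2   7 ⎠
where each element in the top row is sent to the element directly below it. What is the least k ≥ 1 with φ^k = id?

The disjoint-cycle form of φ has cycle lengths 6, 4, 1.
The order of φ is the least common multiple of its cycle lengths: lcm(6, 4) = 12.

12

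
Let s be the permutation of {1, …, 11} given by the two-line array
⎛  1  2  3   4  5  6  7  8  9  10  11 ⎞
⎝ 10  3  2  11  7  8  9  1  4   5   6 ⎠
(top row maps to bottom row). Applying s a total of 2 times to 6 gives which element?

1

Tracing 6 → 8 → … returns to 6 after 9 steps, so 6 lies in a 9-cycle (1, 10, 5, 7, 9, 4, 11, 6, 8).
Advancing 2 steps from 6: 6 → 8 → 1.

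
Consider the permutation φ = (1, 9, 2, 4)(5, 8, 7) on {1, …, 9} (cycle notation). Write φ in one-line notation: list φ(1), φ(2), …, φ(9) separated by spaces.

Reading each image from the cycles: 1↦9, 2↦4, 3↦3, 4↦1, 5↦8, 6↦6, 7↦5, 8↦7, 9↦2.
Listing these in domain order gives 9 4 3 1 8 6 5 7 2.

9 4 3 1 8 6 5 7 2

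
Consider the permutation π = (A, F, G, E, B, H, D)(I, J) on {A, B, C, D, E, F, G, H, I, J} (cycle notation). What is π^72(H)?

A

H lies in the 7-cycle (A, F, G, E, B, H, D).
On a 7-cycle, π^7 is the identity, so π^72 = π^2 there (72 ≡ 2 mod 7).
Advancing 2 steps from H: H → D → A.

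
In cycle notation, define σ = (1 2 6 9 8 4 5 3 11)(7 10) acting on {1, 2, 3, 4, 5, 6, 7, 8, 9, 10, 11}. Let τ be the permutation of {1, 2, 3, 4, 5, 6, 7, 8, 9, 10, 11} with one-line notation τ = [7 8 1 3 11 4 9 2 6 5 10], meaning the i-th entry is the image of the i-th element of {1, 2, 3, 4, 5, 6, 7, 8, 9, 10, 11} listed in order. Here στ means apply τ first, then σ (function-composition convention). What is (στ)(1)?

(στ)(1) = σ(τ(1)). τ(1) = 7, then σ(7) = 10. So (στ)(1) = 10.

10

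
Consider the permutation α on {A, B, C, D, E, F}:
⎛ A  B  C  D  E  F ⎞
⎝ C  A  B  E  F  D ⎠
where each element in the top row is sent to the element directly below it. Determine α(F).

The entry below F in the array is D, so α(F) = D.

D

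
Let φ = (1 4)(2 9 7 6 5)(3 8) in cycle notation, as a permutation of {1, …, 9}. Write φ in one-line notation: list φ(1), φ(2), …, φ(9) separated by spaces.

4 9 8 1 2 5 6 3 7

Reading each image from the cycles: 1↦4, 2↦9, 3↦8, 4↦1, 5↦2, 6↦5, 7↦6, 8↦3, 9↦7.
So the one-line form is 4 9 8 1 2 5 6 3 7.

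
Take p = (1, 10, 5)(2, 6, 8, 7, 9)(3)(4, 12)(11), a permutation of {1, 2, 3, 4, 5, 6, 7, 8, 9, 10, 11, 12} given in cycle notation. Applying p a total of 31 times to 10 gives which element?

10 lies in the 3-cycle (1, 10, 5).
Powers repeat with period 3 on this cycle, and 31 mod 3 = 1, so p^31(10) = p^1(10).
Stepping 1 place around the cycle: 10 → 5.

5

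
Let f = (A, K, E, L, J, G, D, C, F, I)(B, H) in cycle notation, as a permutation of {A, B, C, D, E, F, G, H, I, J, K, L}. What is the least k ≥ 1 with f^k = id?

The cycle type of f is (10, 2).
The order is lcm(10, 2) = 10.

10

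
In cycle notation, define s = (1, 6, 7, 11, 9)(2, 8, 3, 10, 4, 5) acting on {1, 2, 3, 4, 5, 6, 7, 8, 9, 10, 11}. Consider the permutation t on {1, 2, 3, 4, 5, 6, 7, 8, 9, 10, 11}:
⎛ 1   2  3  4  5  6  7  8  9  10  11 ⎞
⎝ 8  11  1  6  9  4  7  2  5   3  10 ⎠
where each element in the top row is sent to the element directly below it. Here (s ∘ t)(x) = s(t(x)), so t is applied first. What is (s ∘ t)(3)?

t(3) = 1, then s(1) = 6; composing gives (s ∘ t)(3) = 6.

6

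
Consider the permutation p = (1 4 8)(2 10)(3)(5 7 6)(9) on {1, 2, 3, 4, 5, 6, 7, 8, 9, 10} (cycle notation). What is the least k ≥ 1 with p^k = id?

6

The disjoint cycles have lengths 3, 3, 2, 1, 1.
Since disjoint cycles commute, ord(p) = lcm(3, 3, 2) = 6.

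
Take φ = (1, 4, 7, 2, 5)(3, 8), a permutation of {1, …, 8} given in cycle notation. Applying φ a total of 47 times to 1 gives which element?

7

1 lies in the 5-cycle (1, 4, 7, 2, 5).
Since the cycle has length 5, φ^47 acts on it the same as φ^2 (47 mod 5 = 2).
Stepping 2 places around the cycle: 1 → 4 → 7.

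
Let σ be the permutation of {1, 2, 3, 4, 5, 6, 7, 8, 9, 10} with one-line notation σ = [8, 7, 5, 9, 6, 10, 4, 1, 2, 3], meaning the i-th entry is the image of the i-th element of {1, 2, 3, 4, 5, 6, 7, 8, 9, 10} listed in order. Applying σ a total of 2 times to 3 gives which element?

Tracing 3 → 5 → … returns to 3 after 4 steps, so 3 lies in a 4-cycle (3 5 6 10).
Advancing 2 steps from 3: 3 → 5 → 6.

6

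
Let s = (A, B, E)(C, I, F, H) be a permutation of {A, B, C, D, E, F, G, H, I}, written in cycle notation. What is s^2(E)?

E lies in the 3-cycle (A, B, E).
Stepping 2 places around the cycle: E → A → B.

B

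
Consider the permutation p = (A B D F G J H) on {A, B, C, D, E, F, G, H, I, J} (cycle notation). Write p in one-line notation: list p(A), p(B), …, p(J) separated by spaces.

Image by image: A→B, B→D, C→C, D→F, E→E, F→G, G→J, H→A, I→I, J→H.
So the one-line form is B D C F E G J A I H.

B D C F E G J A I H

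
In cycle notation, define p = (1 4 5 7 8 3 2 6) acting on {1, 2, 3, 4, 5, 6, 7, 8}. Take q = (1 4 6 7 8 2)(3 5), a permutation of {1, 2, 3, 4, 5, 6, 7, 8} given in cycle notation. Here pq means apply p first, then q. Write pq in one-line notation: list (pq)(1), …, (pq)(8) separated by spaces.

6 7 1 3 8 4 2 5

Chase each element through p then q: 1 → 4 → 6; 2 → 6 → 7; 3 → 2 → 1; 4 → 5 → 3; 5 → 7 → 8; 6 → 1 → 4; 7 → 8 → 2; 8 → 3 → 5.
Collecting the images, pq = [6 7 1 3 8 4 2 5].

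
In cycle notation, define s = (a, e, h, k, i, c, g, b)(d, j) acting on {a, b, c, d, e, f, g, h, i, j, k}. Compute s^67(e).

i

e lies in the 8-cycle (a, e, h, k, i, c, g, b).
Powers repeat with period 8 on this cycle, and 67 mod 8 = 3, so s^67(e) = s^3(e).
Advancing 3 steps from e: e → h → k → i.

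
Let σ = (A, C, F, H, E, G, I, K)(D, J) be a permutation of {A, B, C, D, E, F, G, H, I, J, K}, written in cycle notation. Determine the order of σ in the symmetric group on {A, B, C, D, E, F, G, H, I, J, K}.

8

The cycle type of σ is (8, 2, 1).
Since disjoint cycles commute, ord(σ) = lcm(8, 2) = 8.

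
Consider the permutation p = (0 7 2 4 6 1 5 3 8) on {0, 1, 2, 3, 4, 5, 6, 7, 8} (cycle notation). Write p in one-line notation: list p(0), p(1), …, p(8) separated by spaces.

Reading each image from the cycles: 0↦7, 1↦5, 2↦4, 3↦8, 4↦6, 5↦3, 6↦1, 7↦2, 8↦0.
Listing these in domain order gives 7 5 4 8 6 3 1 2 0.

7 5 4 8 6 3 1 2 0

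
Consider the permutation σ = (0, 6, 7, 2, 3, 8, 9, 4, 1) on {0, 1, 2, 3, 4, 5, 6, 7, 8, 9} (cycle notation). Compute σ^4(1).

2

1 lies in the 9-cycle (0, 6, 7, 2, 3, 8, 9, 4, 1).
Advancing 4 steps from 1: 1 → 0 → 6 → 7 → 2.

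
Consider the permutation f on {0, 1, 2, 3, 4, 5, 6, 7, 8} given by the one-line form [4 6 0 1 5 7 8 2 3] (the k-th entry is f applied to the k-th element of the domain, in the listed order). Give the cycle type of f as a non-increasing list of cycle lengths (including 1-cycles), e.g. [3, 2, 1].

The disjoint cycles are (0, 4, 5, 7, 2)(1, 6, 8, 3), with lengths 5, 4 in non-increasing order.

[5, 4]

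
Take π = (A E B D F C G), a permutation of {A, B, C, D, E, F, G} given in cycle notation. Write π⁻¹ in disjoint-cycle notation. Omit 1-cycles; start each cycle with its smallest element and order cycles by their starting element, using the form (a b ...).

If π sends a → b within a cycle, π⁻¹ sends b → a; equivalently, reverse each cycle.
After reversing and putting each cycle's least element first, π⁻¹ = (A G C F D B E).

(A G C F D B E)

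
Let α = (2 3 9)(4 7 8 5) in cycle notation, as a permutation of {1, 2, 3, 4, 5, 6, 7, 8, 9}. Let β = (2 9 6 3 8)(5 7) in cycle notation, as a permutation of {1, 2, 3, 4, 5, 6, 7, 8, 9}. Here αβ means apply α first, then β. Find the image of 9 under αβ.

9

First apply α: α(9) = 2, then β(2) = 9. Thus (αβ)(9) = 9.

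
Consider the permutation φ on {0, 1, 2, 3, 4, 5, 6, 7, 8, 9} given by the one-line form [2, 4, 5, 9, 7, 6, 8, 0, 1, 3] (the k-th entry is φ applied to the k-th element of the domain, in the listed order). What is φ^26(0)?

Tracing 0 → 2 → … returns to 0 after 8 steps, so 0 lies in an 8-cycle (0 2 5 6 8 1 4 7).
Powers repeat with period 8 on this cycle, and 26 mod 8 = 2, so φ^26(0) = φ^2(0).
Stepping 2 places around the cycle: 0 → 2 → 5.

5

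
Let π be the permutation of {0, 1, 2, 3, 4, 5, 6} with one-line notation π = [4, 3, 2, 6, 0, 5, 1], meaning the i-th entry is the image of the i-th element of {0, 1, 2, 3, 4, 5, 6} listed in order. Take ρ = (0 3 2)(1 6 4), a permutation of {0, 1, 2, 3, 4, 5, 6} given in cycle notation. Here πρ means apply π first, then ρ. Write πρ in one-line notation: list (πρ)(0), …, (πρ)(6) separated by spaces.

For each element, apply π then ρ: 0 → 4 → 1; 1 → 3 → 2; 2 → 2 → 0; 3 → 6 → 4; 4 → 0 → 3; 5 → 5 → 5; 6 → 1 → 6.
So πρ in one-line form is 1 2 0 4 3 5 6.

1 2 0 4 3 5 6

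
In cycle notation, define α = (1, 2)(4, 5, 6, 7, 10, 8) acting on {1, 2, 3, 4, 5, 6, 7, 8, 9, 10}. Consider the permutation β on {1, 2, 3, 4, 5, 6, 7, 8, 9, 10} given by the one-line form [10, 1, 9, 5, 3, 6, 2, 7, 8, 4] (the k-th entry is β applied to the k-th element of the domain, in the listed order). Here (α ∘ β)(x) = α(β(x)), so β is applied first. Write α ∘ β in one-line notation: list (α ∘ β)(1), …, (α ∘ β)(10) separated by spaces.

8 2 9 6 3 7 1 10 4 5

(α ∘ β)(x) = α(β(x)). Computing each image: α(β(1)) = α(10) = 8, α(β(2)) = α(1) = 2, α(β(3)) = α(9) = 9, α(β(4)) = α(5) = 6, α(β(5)) = α(3) = 3, α(β(6)) = α(6) = 7, α(β(7)) = α(2) = 1, α(β(8)) = α(7) = 10, α(β(9)) = α(8) = 4, α(β(10)) = α(4) = 5.
Hence α ∘ β = [8 2 9 6 3 7 1 10 4 5].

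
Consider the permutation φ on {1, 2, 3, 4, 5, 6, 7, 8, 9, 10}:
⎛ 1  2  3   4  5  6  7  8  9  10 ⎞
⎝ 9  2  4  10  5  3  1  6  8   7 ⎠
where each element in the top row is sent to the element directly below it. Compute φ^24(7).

Tracing 7 → 1 → … returns to 7 after 8 steps, so 7 lies in an 8-cycle (1, 9, 8, 6, 3, 4, 10, 7).
Powers repeat with period 8 on this cycle, and 24 mod 8 = 0, so φ^24(7) = φ^0(7).
So φ^24(7) = 7.

7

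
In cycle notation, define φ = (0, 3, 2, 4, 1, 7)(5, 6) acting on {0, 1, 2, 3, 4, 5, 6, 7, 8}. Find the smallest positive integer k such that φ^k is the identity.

The disjoint cycles have lengths 6, 2, 1.
Since disjoint cycles commute, ord(φ) = lcm(6, 2) = 6.

6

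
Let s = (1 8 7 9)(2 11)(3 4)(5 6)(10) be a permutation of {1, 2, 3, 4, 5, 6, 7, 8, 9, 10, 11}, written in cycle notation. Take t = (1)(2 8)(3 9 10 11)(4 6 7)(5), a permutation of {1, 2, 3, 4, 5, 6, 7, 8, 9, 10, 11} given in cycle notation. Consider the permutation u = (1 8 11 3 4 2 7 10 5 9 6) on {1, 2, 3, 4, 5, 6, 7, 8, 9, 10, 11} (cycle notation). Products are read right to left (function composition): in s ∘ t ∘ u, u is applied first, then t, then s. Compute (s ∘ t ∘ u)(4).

7

Chase 4: u(4) = 2; t(2) = 8; s(8) = 7. Hence (s ∘ t ∘ u)(4) = 7.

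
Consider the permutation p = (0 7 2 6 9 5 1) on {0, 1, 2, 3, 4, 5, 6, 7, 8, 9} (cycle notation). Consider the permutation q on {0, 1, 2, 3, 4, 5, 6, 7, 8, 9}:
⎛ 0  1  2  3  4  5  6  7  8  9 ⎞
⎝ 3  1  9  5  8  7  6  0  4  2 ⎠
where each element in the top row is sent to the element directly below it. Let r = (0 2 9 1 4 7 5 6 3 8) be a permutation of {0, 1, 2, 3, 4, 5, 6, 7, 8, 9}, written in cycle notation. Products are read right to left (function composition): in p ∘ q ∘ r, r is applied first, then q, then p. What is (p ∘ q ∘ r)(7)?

Chase 7: r(7) = 5; q(5) = 7; p(7) = 2. Hence (p ∘ q ∘ r)(7) = 2.

2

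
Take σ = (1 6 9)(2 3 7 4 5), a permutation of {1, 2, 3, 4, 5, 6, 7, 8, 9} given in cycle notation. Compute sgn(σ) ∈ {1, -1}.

1

The cycle lengths are 5, 3, 1.
A cycle of length ℓ contributes ℓ−1 transpositions, so σ is a product of 4 + 2 = 6 transpositions — even.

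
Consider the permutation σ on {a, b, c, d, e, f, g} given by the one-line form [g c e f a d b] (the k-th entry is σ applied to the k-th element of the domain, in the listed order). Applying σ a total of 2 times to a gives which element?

b

Tracing a → g → … returns to a after 5 steps, so a lies in a 5-cycle (a, g, b, c, e).
Advancing 2 steps from a: a → g → b.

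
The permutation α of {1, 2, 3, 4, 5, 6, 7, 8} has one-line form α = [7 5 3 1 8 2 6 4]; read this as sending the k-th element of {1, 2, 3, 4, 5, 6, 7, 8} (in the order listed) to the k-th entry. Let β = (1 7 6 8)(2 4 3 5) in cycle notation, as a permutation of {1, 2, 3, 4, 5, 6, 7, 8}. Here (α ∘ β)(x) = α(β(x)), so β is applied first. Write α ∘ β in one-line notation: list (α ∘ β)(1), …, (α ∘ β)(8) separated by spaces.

Chase each element through β then α: 1 → 7 → 6; 2 → 4 → 1; 3 → 5 → 8; 4 → 3 → 3; 5 → 2 → 5; 6 → 8 → 4; 7 → 6 → 2; 8 → 1 → 7.
Collecting the images, α ∘ β = [6 1 8 3 5 4 2 7].

6 1 8 3 5 4 2 7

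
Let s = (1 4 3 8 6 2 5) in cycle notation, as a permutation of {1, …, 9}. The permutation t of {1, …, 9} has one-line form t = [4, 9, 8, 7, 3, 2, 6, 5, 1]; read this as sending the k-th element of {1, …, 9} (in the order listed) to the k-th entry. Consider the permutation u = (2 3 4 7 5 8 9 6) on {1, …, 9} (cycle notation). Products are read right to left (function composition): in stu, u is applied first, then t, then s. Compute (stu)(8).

4

(stu)(8) = s(t(u(8))). u(8) = 9, then t(9) = 1, then s(1) = 4, so the result is 4.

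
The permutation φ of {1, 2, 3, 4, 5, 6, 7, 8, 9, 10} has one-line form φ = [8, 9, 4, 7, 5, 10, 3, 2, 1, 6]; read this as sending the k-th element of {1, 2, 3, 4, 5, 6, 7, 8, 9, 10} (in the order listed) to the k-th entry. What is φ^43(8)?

1

Tracing 8 → 2 → … returns to 8 after 4 steps, so 8 lies in a 4-cycle (1 8 2 9).
Powers repeat with period 4 on this cycle, and 43 mod 4 = 3, so φ^43(8) = φ^3(8).
Advancing 3 steps from 8: 8 → 2 → 9 → 1.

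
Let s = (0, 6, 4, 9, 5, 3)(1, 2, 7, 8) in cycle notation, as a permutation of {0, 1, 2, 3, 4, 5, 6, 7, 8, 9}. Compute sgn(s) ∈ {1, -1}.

The cycle lengths are 6, 4.
A cycle of length ℓ contributes ℓ−1 transpositions, so s is a product of 5 + 3 = 8 transpositions — even.

1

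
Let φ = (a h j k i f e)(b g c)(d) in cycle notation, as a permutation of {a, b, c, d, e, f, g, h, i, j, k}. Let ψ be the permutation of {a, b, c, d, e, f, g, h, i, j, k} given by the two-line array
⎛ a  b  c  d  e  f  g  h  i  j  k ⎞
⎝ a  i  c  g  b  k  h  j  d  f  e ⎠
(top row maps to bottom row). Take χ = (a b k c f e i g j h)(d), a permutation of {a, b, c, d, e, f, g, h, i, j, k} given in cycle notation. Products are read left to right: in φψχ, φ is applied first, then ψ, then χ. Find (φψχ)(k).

Chase k: φ(k) = i; ψ(i) = d; χ(d) = d. Hence (φψχ)(k) = d.

d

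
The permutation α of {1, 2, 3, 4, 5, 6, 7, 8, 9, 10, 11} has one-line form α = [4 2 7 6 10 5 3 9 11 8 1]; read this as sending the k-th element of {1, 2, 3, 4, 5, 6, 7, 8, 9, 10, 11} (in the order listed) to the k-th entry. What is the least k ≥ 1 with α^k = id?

The disjoint-cycle form of α has cycle lengths 8, 2, 1.
Since disjoint cycles commute, ord(α) = lcm(8, 2) = 8.

8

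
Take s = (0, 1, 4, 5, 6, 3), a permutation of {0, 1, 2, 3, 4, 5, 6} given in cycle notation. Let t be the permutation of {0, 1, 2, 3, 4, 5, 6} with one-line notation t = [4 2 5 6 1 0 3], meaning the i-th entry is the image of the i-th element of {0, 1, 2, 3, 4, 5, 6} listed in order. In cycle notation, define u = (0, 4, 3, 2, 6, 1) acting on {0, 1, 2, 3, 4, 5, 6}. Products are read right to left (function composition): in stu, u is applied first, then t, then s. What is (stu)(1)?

5

Apply the permutations in order: u(1) = 0, then t(0) = 4, then s(4) = 5. So (stu)(1) = 5.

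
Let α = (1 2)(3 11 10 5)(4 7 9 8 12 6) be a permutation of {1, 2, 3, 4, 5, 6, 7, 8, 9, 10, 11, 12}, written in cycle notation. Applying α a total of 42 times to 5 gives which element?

5 lies in the 4-cycle (3 11 10 5).
Powers repeat with period 4 on this cycle, and 42 mod 4 = 2, so α^42(5) = α^2(5).
Stepping 2 places around the cycle: 5 → 3 → 11.

11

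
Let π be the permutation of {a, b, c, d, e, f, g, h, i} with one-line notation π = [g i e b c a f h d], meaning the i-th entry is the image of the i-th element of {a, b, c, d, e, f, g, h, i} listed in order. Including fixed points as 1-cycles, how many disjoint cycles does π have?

The cycle decomposition is (a, g, f)(b, i, d)(c, e)(h), which has 4 cycles (counting 1-cycles).

4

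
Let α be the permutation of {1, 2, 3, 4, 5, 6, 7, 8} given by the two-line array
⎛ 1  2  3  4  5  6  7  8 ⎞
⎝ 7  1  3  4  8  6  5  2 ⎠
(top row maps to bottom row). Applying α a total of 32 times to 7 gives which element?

Tracing 7 → 5 → … returns to 7 after 5 steps, so 7 lies in a 5-cycle (1, 7, 5, 8, 2).
Since the cycle has length 5, α^32 acts on it the same as α^2 (32 mod 5 = 2).
Stepping 2 places around the cycle: 7 → 5 → 8.

8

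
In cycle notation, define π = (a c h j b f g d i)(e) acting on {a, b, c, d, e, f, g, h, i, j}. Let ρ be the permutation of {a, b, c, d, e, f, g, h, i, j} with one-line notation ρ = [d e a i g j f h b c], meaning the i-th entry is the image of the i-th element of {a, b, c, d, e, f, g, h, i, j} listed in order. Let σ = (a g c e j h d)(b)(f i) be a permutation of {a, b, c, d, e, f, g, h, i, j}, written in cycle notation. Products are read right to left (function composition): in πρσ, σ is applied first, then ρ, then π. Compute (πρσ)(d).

i

Chase d: σ(d) = a; ρ(a) = d; π(d) = i. Hence (πρσ)(d) = i.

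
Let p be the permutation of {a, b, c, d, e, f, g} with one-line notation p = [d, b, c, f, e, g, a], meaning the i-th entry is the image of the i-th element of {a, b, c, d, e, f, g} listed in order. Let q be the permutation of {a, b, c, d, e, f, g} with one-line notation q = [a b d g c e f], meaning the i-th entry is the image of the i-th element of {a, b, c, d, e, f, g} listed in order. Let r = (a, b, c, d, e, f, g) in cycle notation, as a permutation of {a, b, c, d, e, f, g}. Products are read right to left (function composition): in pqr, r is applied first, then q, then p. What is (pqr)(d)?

c

(pqr)(d) = p(q(r(d))). r(d) = e, then q(e) = c, then p(c) = c, so the result is c.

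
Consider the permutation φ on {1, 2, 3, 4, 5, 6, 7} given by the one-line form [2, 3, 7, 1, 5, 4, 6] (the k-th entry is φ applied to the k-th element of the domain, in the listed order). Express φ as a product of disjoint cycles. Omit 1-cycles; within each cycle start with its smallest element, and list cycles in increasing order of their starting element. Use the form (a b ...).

(1 2 3 7 6 4)

From 1: 1 → 2 → 3 → 7 → 6 → 4 → 1, closing the cycle (1 2 3 7 6 4).
Repeating from the next unused element and collecting all non-trivial cycles gives (1 2 3 7 6 4).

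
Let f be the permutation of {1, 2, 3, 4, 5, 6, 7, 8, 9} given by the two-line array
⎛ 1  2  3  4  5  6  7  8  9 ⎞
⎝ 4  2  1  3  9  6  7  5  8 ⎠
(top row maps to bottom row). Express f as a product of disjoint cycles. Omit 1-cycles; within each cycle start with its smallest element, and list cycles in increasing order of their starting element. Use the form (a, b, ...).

(1, 4, 3)(5, 9, 8)

Iterating f from 1 gives 1 → 4 → 3 → 1; that is the 3-cycle (1, 4, 3).
Continuing from each remaining unvisited element yields (1, 4, 3)(5, 9, 8).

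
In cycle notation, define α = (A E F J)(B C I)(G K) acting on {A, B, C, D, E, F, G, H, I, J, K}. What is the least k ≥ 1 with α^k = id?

12

The cycle type of α is (4, 3, 2, 1, 1).
The order of α is the least common multiple of its cycle lengths: lcm(4, 3, 2) = 12.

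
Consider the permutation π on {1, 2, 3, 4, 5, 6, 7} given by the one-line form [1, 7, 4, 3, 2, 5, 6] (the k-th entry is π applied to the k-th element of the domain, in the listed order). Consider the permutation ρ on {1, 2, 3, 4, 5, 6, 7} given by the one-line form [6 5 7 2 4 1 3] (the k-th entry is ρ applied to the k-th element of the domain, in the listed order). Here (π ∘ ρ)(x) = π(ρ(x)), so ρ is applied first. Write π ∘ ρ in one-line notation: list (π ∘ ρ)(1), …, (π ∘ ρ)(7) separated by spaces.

5 2 6 7 3 1 4

For each element, apply ρ then π: 1 → 6 → 5; 2 → 5 → 2; 3 → 7 → 6; 4 → 2 → 7; 5 → 4 → 3; 6 → 1 → 1; 7 → 3 → 4.
So π ∘ ρ in one-line form is 5 2 6 7 3 1 4.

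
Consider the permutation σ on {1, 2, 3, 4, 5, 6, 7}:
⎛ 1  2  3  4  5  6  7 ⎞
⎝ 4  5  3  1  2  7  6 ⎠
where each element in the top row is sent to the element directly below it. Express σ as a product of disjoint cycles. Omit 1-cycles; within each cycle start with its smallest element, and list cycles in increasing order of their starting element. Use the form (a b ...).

(1 4)(2 5)(6 7)

From 1: 1 → 4 → 1, closing the cycle (1 4).
Continuing from each remaining unvisited element yields (1 4)(2 5)(6 7).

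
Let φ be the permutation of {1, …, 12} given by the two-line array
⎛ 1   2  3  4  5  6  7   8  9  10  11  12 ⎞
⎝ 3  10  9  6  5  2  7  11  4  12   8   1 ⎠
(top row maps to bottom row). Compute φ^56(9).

Tracing 9 → 4 → … returns to 9 after 8 steps, so 9 lies in an 8-cycle (1, 3, 9, 4, 6, 2, 10, 12).
Since the cycle has length 8, φ^56 acts on it the same as φ^0 (56 mod 8 = 0).
So φ^56(9) = 9.

9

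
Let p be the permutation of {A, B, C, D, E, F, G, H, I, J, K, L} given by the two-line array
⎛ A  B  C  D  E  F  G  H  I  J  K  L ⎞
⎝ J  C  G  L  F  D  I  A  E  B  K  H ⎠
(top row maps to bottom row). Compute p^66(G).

G

Tracing G → I → … returns to G after 11 steps, so G lies in an 11-cycle (A, J, B, C, G, I, E, F, D, L, H).
On an 11-cycle, p^11 is the identity, so p^66 = p^0 there (66 ≡ 0 mod 11).
So p^66(G) = G.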